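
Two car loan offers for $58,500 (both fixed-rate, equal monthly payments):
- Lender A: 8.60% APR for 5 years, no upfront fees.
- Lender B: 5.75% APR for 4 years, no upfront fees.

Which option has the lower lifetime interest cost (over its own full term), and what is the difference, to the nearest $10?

Lender A: at 8.60% the monthly rate is 0.0071667, so the payment is 58,500 × 0.0071667 / (1 − 1.0071667^−60) = $1,203.04.
Total interest on Lender A = 60 × $1,203.04 − $58,500 = $13,682.40.
Lender B: at 5.75% the monthly rate is 0.0047917, so the payment is 58,500 × 0.0047917 / (1 − 1.0047917^−48) = $1,367.18.
Total interest on Lender B = 48 × $1,367.18 − $58,500 = $7,124.64.
Lender B is lower by $6,557.76.

Lender B by $6,560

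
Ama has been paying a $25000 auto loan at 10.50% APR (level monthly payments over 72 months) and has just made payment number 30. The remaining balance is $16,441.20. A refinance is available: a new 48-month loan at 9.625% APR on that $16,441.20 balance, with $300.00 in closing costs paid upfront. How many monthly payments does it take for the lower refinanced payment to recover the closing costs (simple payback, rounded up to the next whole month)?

Current payment = 25,000 × 10.5%/12 / (1 − (1+0.0087500)^−72) = $469.47.
Refinanced payment = 16,441.20 × 0.0080208 / (1 − (1+0.0080208)^−48) = $414.04.
Monthly savings = $469.47 − $414.04 = $55.43.
Break-even = $300.00 / $55.43 = 5.41 → 6 months.

6 months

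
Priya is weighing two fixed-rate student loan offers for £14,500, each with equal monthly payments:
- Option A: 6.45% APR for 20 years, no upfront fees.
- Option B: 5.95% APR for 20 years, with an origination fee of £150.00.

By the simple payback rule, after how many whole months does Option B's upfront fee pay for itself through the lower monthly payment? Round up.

36 months

Option A: at 6.45% the monthly rate is 0.0053750, so the payment is 14,500 × 0.0053750 / (1 − 1.0053750^−240) = £107.68.
Option B: monthly rate = 5.95%/12 = 0.0049583; payment = 14,500 × 0.0049583 / (1 − (1+0.0049583)^−240) = £103.46.
Monthly savings = £107.68 − £103.46 = £4.22.
Break-even = £150.00 / £4.22 = 35.55 → 36 months.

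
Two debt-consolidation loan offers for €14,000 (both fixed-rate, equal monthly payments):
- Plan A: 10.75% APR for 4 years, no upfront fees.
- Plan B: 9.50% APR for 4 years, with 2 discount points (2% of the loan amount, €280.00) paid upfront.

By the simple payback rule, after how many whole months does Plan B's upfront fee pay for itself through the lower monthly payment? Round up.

34 months

Plan A: at 10.75% the monthly rate is 0.0089583, so the payment is 14,000 × 0.0089583 / (1 − 1.0089583^−48) = €360.14.
Plan B: at 9.50% the monthly rate is 0.0079167, so the payment is 14,000 × 0.0079167 / (1 − 1.0079167^−48) = €351.72.
Monthly savings = €360.14 − €351.72 = €8.42.
Break-even = €280.00 / €8.42 = 33.25 → 34 months.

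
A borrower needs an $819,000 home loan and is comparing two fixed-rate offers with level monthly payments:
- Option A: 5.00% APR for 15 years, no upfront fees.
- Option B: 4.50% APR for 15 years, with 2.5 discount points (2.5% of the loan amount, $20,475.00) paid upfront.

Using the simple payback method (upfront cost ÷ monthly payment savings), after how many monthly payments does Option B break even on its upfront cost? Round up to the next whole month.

Option A: monthly rate = 5%/12 = 0.0041667; payment = 819,000 × 0.0041667 / (1 − (1+0.0041667)^−180) = $6,476.60.
Option B: at 4.50% the monthly rate is 0.0037500, so the payment is 819,000 × 0.0037500 / (1 − 1.0037500^−180) = $6,265.30.
Monthly savings = $6,476.60 − $6,265.30 = $211.30.
Break-even = $20,475.00 / $211.30 = 96.90 → 97 months.

97 months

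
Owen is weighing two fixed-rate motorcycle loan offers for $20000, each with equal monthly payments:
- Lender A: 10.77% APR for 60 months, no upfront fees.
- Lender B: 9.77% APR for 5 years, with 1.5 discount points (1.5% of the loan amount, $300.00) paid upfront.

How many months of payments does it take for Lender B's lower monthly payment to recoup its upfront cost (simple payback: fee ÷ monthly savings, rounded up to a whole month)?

Lender A: at 10.77% the monthly rate is 0.0089750, so the payment is 20,000 × 0.0089750 / (1 − 1.0089750^−60) = $432.56.
Lender B: at 9.77% the monthly rate is 0.0081417, so the payment is 20,000 × 0.0081417 / (1 − 1.0081417^−60) = $422.68.
Monthly savings = $432.56 − $422.68 = $9.88.
Break-even = $300.00 / $9.88 = 30.36 → 31 months.

31 months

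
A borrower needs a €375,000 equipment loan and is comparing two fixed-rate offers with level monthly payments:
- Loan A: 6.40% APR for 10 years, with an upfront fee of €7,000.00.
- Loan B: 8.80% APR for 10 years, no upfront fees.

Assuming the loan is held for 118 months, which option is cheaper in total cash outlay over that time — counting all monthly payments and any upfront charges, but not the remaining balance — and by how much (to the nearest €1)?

Loan A: at 6.40% the monthly rate is 0.0053333, so the payment is 375,000 × 0.0053333 / (1 − 1.0053333^−120) = €4,238.99.
Loan B: monthly rate = 8.8%/12 = 0.0073333; payment = 375,000 × 0.0073333 / (1 − (1+0.0073333)^−120) = €4,709.85.
Over 118 months: Loan A costs 118 × €4,238.99 + €7,000.00 = €507,200.82; Loan B costs 118 × €4,709.85 = €555,762.30.
Loan A is cheaper by €555,762.30 − €507,200.82 = €48,561.48.

Loan A by €48,561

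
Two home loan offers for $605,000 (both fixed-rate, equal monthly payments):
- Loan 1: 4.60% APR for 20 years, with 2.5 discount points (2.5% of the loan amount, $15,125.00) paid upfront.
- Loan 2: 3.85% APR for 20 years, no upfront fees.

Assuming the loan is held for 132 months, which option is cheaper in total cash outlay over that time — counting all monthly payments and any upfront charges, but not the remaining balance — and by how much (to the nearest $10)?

Loan 2 by $47,030

Loan 1: at 4.60% the monthly rate is 0.0038333, so the payment is 605,000 × 0.0038333 / (1 − 1.0038333^−240) = $3,860.26.
Loan 2: monthly rate = 3.85%/12 = 0.0032083; payment = 605,000 × 0.0032083 / (1 − (1+0.0032083)^−240) = $3,618.54.
Over 132 months: Loan 1 costs 132 × $3,860.26 + $15,125.00 = $524,679.32; Loan 2 costs 132 × $3,618.54 = $477,647.28.
Loan 2 is cheaper by $524,679.32 − $477,647.28 = $47,032.04.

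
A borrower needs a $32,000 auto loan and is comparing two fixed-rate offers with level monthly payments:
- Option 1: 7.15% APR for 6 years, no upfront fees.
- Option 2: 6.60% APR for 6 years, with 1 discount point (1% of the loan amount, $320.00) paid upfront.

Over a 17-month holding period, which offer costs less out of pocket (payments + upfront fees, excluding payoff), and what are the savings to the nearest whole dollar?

Option 1 by $177

Option 1: monthly rate = 7.15%/12 = 0.0059583; payment = 32,000 × 0.0059583 / (1 − (1+0.0059583)^−72) = $547.88.
Option 2: at 6.60% the monthly rate is 0.0055000, so the payment is 32,000 × 0.0055000 / (1 − 1.0055000^−72) = $539.44.
Over 17 months: Option 1 costs 17 × $547.88 = $9,313.96; Option 2 costs 17 × $539.44 + $320.00 = $9,490.48.
Option 1 is cheaper by $9,490.48 − $9,313.96 = $176.52.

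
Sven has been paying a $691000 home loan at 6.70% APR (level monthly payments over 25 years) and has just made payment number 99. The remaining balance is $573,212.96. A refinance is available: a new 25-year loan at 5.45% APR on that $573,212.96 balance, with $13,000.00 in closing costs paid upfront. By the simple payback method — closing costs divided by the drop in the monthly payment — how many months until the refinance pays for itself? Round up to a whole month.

11 months

Current payment = 691,000 × 6.7%/12 / (1 − (1+0.0055833)^−300) = $4,752.40.
Refinanced payment = 573,212.96 × 0.0045417 / (1 − (1+0.0045417)^−300) = $3,502.93.
Monthly savings = $4,752.40 − $3,502.93 = $1,249.47.
Break-even = $13,000.00 / $1,249.47 = 10.40 → 11 months.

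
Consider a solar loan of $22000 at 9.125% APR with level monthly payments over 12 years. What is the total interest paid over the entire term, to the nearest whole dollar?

Monthly rate = 9.125%/12 = 0.0076042; payment = 22,000 × 0.0076042 / (1 − (1+0.0076042)^−144) = $251.92.
Total paid = 144 × $251.92 = $36,276.48; interest = $36,276.48 − $22,000 = $14,276.48.

$14,276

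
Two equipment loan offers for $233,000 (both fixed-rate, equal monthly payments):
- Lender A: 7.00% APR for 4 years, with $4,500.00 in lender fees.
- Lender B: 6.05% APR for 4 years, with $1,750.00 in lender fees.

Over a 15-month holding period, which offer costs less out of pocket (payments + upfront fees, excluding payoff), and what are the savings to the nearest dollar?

Lender B by $4,282

Lender A: at 7.00% the monthly rate is 0.0058333, so the payment is 233,000 × 0.0058333 / (1 − 1.0058333^−48) = $5,579.48.
Lender B: monthly rate = 6.05%/12 = 0.0050417; payment = 233,000 × 0.0050417 / (1 − (1+0.0050417)^−48) = $5,477.35.
Over 15 months: Lender A costs 15 × $5,579.48 + $4,500.00 = $88,192.20; Lender B costs 15 × $5,477.35 + $1,750.00 = $83,910.25.
Lender B is cheaper by $88,192.20 − $83,910.25 = $4,281.95.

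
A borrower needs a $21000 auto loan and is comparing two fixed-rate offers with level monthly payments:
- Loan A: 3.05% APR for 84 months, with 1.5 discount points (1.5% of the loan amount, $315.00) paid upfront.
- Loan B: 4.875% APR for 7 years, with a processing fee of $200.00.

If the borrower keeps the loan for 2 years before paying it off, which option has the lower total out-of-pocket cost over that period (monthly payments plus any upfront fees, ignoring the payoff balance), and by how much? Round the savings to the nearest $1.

Loan A: monthly rate = 3.05%/12 = 0.0025417; payment = 21,000 × 0.0025417 / (1 − (1+0.0025417)^−84) = $277.95.
Loan B: at 4.875% the monthly rate is 0.0040625, so the payment is 21,000 × 0.0040625 / (1 − 1.0040625^−84) = $295.58.
Over 24 months: Loan A costs 24 × $277.95 + $315.00 = $6,985.80; Loan B costs 24 × $295.58 + $200.00 = $7,293.92.
Loan A is cheaper by $7,293.92 − $6,985.80 = $308.12.

Loan A by $308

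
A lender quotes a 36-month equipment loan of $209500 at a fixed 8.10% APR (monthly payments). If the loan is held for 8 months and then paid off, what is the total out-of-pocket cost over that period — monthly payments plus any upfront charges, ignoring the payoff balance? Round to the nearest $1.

At 8.10% the monthly rate is 0.0067500, so the payment is 209,500 × 0.0067500 / (1 − 1.0067500^−36) = $6,574.64.
Total outlay = 8 × $6,574.64 = $52,597.12.

$52,597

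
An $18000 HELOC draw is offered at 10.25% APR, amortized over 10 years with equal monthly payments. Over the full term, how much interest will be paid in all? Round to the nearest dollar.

At 10.25% the monthly rate is 0.0085417, so the payment is 18,000 × 0.0085417 / (1 − 1.0085417^−120) = $240.37.
Total paid = 120 × $240.37 = $28,844.40; interest = $28,844.40 − $18,000 = $10,844.40.

$10,844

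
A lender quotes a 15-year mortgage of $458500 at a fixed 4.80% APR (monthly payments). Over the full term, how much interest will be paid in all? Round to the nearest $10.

At 4.80% the monthly rate is 0.0040000, so the payment is 458,500 × 0.0040000 / (1 − 1.0040000^−180) = $3,578.20.
Total paid = 180 × $3,578.20 = $644,076.00; interest = $644,076.00 − $458,500 = $185,576.00.

$185,580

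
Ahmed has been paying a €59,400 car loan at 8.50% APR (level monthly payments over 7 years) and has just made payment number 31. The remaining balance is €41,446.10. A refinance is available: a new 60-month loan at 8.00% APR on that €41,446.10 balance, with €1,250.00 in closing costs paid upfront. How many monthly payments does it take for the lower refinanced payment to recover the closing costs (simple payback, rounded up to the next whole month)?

13 months

Current payment = 59,400 × 8.5%/12 / (1 − (1+0.0070833)^−84) = €940.69.
Refinanced payment = 41,446.10 × 0.0066667 / (1 − (1+0.0066667)^−60) = €840.38.
Monthly savings = €940.69 − €840.38 = €100.31.
Break-even = €1,250.00 / €100.31 = 12.46 → 13 months.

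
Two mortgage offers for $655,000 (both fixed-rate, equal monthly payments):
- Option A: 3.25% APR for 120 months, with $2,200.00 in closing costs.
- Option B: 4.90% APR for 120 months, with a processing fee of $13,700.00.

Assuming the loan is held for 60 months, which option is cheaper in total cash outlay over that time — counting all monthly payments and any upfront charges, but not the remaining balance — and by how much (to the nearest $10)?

Option A: monthly rate = 3.25%/12 = 0.0027083; payment = 655,000 × 0.0027083 / (1 − (1+0.0027083)^−120) = $6,400.60.
Option B: monthly rate = 4.9%/12 = 0.0040833; payment = 655,000 × 0.0040833 / (1 − (1+0.0040833)^−120) = $6,915.32.
Over 60 months: Option A costs 60 × $6,400.60 + $2,200.00 = $386,236.00; Option B costs 60 × $6,915.32 + $13,700.00 = $428,619.20.
Option A is cheaper by $428,619.20 − $386,236.00 = $42,383.20.

Option A by $42,380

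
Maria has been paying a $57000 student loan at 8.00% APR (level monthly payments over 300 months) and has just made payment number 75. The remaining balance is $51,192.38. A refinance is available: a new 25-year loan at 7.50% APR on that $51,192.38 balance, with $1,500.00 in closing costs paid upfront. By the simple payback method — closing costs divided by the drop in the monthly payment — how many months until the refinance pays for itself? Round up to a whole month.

Current payment = 57,000 × 8%/12 / (1 − (1+0.0066667)^−300) = $439.94.
Refinanced payment = 51,192.38 × 0.0062500 / (1 − (1+0.0062500)^−300) = $378.31.
Monthly savings = $439.94 − $378.31 = $61.63.
Break-even = $1,500.00 / $61.63 = 24.34 → 25 months.

25 months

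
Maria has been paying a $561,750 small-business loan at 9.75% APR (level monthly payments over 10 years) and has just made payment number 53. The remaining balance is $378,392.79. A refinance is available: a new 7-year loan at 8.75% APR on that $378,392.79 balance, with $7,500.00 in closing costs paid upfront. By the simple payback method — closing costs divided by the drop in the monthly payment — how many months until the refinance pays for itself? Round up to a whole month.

Current payment = 561,750 × 9.75%/12 / (1 − (1+0.0081250)^−120) = $7,346.02.
Refinanced payment = 378,392.79 × 0.0072917 / (1 − (1+0.0072917)^−84) = $6,040.09.
Monthly savings = $7,346.02 − $6,040.09 = $1,305.93.
Break-even = $7,500.00 / $1,305.93 = 5.74 → 6 months.

6 months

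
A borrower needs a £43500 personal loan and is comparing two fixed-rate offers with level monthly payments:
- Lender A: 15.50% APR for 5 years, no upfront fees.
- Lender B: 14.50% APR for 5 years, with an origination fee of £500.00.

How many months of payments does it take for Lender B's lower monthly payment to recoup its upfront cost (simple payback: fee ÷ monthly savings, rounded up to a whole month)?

Lender A: monthly rate = 15.5%/12 = 0.0129167; payment = 43,500 × 0.0129167 / (1 − (1+0.0129167)^−60) = £1,046.31.
Lender B: at 14.50% the monthly rate is 0.0120833, so the payment is 43,500 × 0.0120833 / (1 − 1.0120833^−60) = £1,023.48.
Monthly savings = £1,046.31 − £1,023.48 = £22.83.
Break-even = £500.00 / £22.83 = 21.90 → 22 months.

22 months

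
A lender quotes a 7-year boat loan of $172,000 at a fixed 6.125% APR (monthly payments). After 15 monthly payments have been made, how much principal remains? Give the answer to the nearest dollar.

With monthly rate i = 6.125%/12 = 0.0051042, the balance after k of n payments is P · [(1+i)^n − (1+i)^k] / [(1+i)^n − 1].
(1+0.0051042)^84 = 1.53366378 and (1+0.0051042)^15 = 1.07935946, so the balance is 172,000 × (1.53366378 − 1.07935946) / (1.53366378 − 1) = $146,422.42.

$146,422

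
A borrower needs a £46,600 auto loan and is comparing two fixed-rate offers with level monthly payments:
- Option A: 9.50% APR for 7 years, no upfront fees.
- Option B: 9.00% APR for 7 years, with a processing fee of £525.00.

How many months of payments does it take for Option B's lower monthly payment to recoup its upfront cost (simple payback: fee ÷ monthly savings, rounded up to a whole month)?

Option A: at 9.50% the monthly rate is 0.0079167, so the payment is 46,600 × 0.0079167 / (1 − 1.0079167^−84) = £761.63.
Option B: monthly rate = 9%/12 = 0.0075000; payment = 46,600 × 0.0075000 / (1 − (1+0.0075000)^−84) = £749.75.
Monthly savings = £761.63 − £749.75 = £11.88.
Break-even = £525.00 / £11.88 = 44.19 → 45 months.

45 months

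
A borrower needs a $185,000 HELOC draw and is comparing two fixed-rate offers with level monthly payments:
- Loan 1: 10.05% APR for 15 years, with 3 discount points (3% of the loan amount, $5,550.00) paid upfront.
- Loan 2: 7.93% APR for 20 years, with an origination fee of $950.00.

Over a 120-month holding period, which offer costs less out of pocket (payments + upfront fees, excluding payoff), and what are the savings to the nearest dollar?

Loan 2 by $59,118

Loan 1: at 10.05% the monthly rate is 0.0083750, so the payment is 185,000 × 0.0083750 / (1 − 1.0083750^−180) = $1,993.68.
Loan 2: at 7.93% the monthly rate is 0.0066083, so the payment is 185,000 × 0.0066083 / (1 − 1.0066083^−240) = $1,539.36.
Over 120 months: Loan 1 costs 120 × $1,993.68 + $5,550.00 = $244,791.60; Loan 2 costs 120 × $1,539.36 + $950.00 = $185,673.20.
Loan 2 is cheaper by $244,791.60 − $185,673.20 = $59,118.40.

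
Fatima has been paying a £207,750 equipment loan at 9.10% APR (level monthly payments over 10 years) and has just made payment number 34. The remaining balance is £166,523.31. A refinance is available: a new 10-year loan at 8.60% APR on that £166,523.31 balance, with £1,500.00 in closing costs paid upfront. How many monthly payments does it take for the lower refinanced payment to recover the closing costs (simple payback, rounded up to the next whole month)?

Current payment = 207,750 × 9.1%/12 / (1 − (1+0.0075833)^−120) = £2,642.95.
Refinanced payment = 166,523.31 × 0.0071667 / (1 − (1+0.0071667)^−120) = £2,073.57.
Monthly savings = £2,642.95 − £2,073.57 = £569.38.
Break-even = £1,500.00 / £569.38 = 2.63 → 3 months.

3 months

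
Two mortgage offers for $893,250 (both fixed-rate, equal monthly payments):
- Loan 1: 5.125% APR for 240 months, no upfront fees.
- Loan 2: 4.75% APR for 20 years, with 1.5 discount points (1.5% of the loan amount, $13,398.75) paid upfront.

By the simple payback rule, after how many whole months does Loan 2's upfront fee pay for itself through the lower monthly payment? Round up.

73 months

Loan 1: monthly rate = 5.125%/12 = 0.0042708; payment = 893,250 × 0.0042708 / (1 − (1+0.0042708)^−240) = $5,956.91.
Loan 2: at 4.75% the monthly rate is 0.0039583, so the payment is 893,250 × 0.0039583 / (1 − 1.0039583^−240) = $5,772.39.
Monthly savings = $5,956.91 − $5,772.39 = $184.52.
Break-even = $13,398.75 / $184.52 = 72.61 → 73 months.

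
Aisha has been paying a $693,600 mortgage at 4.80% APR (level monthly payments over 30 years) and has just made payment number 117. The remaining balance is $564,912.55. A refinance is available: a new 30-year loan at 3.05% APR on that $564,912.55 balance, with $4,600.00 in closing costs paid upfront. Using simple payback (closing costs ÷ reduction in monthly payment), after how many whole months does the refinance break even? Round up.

Current payment = 693,600 × 4.8%/12 / (1 − (1+0.0040000)^−360) = $3,639.08.
Refinanced payment = 564,912.55 × 0.0025417 / (1 − (1+0.0025417)^−360) = $2,396.95.
Monthly savings = $3,639.08 − $2,396.95 = $1,242.13.
Break-even = $4,600.00 / $1,242.13 = 3.70 → 4 months.

4 months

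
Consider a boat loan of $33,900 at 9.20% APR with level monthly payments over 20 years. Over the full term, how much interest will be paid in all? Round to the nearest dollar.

Monthly rate = 9.2%/12 = 0.0076667; payment = 33,900 × 0.0076667 / (1 − (1+0.0076667)^−240) = $309.38.
Total paid = 240 × $309.38 = $74,251.20; interest = $74,251.20 − $33,900 = $40,351.20.

$40,351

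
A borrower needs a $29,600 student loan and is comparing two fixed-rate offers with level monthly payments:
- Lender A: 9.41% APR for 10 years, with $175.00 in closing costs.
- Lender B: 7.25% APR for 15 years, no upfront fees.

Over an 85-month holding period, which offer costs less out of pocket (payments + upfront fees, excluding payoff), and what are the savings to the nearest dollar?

Lender A: at 9.41% the monthly rate is 0.0078417, so the payment is 29,600 × 0.0078417 / (1 − 1.0078417^−120) = $381.56.
Lender B: at 7.25% the monthly rate is 0.0060417, so the payment is 29,600 × 0.0060417 / (1 − 1.0060417^−180) = $270.21.
Over 85 months: Lender A costs 85 × $381.56 + $175.00 = $32,607.60; Lender B costs 85 × $270.21 = $22,967.85.
Lender B is cheaper by $32,607.60 − $22,967.85 = $9,639.75.

Lender B by $9,640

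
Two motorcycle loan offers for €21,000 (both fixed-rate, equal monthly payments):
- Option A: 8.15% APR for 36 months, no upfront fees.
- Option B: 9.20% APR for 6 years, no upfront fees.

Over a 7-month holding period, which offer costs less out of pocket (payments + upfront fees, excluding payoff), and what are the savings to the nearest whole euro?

Option B by €1,952

Option A: monthly rate = 8.15%/12 = 0.0067917; payment = 21,000 × 0.0067917 / (1 − (1+0.0067917)^−36) = €659.52.
Option B: monthly rate = 9.2%/12 = 0.0076667; payment = 21,000 × 0.0076667 / (1 − (1+0.0076667)^−72) = €380.62.
Over 7 months: Option A costs 7 × €659.52 = €4,616.64; Option B costs 7 × €380.62 = €2,664.34.
Option B is cheaper by €4,616.64 − €2,664.34 = €1,952.30.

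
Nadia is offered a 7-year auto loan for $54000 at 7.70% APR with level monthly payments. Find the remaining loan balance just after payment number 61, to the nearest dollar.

With monthly rate i = 7.7%/12 = 0.0064167, the balance after k of n payments is P · [(1+i)^n − (1+i)^k] / [(1+i)^n − 1].
(1+0.0064167)^84 = 1.71134236 and (1+0.0064167)^61 = 1.47722631, so the balance is 54,000 × (1.71134236 − 1.47722631) / (1.71134236 − 1) = $17,772.41.

$17,772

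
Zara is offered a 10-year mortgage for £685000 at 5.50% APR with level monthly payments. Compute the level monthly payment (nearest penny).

£7,434.05

Monthly rate = 5.5%/12 = 0.0045833; payment = 685,000 × 0.0045833 / (1 − (1+0.0045833)^−120) = £7,434.05.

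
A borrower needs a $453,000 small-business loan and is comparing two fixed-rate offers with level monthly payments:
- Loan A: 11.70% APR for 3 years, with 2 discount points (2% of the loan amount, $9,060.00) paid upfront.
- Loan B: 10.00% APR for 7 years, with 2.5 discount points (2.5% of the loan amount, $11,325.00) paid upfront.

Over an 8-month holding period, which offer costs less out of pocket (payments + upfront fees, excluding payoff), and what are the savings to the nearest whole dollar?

Loan A: at 11.70% the monthly rate is 0.0097500, so the payment is 453,000 × 0.0097500 / (1 − 1.0097500^−36) = $14,981.26.
Loan B: at 10.00% the monthly rate is 0.0083333, so the payment is 453,000 × 0.0083333 / (1 − 1.0083333^−84) = $7,520.34.
Over 8 months: Loan A costs 8 × $14,981.26 + $9,060.00 = $128,910.08; Loan B costs 8 × $7,520.34 + $11,325.00 = $71,487.72.
Loan B is cheaper by $128,910.08 − $71,487.72 = $57,422.36.

Loan B by $57,422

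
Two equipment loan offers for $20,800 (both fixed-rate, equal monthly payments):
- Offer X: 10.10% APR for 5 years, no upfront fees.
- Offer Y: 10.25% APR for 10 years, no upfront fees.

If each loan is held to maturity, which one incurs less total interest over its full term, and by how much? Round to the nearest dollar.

Offer X: monthly rate = 10.1%/12 = 0.0084167; payment = 20,800 × 0.0084167 / (1 − (1+0.0084167)^−60) = $442.96.
Total interest on Offer X = 60 × $442.96 − $20,800 = $5,777.60.
Offer Y: monthly rate = 10.25%/12 = 0.0085417; payment = 20,800 × 0.0085417 / (1 − (1+0.0085417)^−120) = $277.76.
Total interest on Offer Y = 120 × $277.76 − $20,800 = $12,531.20.
Offer X is lower by $6,753.60.

Offer X by $6,754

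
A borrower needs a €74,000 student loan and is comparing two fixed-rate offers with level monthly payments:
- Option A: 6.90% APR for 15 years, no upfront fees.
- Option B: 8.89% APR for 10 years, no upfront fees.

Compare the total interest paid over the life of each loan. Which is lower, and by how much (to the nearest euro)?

Option B by €7,020

Option A: at 6.90% the monthly rate is 0.0057500, so the payment is 74,000 × 0.0057500 / (1 − 1.0057500^−180) = €661.00.
Total interest on Option A = 180 × €661.00 − €74,000 = €44,980.00.
Option B: monthly rate = 8.89%/12 = 0.0074083; payment = 74,000 × 0.0074083 / (1 − (1+0.0074083)^−120) = €933.00.
Total interest on Option B = 120 × €933.00 − €74,000 = €37,960.00.
Option B is lower by €7,020.00.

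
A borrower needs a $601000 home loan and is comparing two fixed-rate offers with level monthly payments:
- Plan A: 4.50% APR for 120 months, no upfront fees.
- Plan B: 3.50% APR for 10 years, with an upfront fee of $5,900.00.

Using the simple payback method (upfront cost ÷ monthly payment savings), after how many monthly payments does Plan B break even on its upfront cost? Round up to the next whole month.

21 months

Plan A: at 4.50% the monthly rate is 0.0037500, so the payment is 601,000 × 0.0037500 / (1 − 1.0037500^−120) = $6,228.67.
Plan B: monthly rate = 3.5%/12 = 0.0029167; payment = 601,000 × 0.0029167 / (1 − (1+0.0029167)^−120) = $5,943.04.
Monthly savings = $6,228.67 − $5,943.04 = $285.63.
Break-even = $5,900.00 / $285.63 = 20.66 → 21 months.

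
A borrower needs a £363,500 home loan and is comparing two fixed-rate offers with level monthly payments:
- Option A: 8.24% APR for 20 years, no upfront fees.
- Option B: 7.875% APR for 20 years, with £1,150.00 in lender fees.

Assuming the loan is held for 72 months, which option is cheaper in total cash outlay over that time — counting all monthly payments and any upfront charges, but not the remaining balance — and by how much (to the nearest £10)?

Option A: at 8.24% the monthly rate is 0.0068667, so the payment is 363,500 × 0.0068667 / (1 − 1.0068667^−240) = £3,094.98.
Option B: at 7.875% the monthly rate is 0.0065625, so the payment is 363,500 × 0.0065625 / (1 − 1.0065625^−240) = £3,012.24.
Over 72 months: Option A costs 72 × £3,094.98 = £222,838.56; Option B costs 72 × £3,012.24 + £1,150.00 = £218,031.28.
Option B is cheaper by £222,838.56 − £218,031.28 = £4,807.28.

Option B by £4,810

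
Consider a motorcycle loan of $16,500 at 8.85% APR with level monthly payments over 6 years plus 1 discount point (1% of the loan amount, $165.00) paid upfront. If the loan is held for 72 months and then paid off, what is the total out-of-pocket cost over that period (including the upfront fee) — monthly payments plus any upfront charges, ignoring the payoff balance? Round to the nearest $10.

Monthly rate = 8.85%/12 = 0.0073750; payment = 16,500 × 0.0073750 / (1 − (1+0.0073750)^−72) = $296.19.
Total outlay = 72 × $296.19 + $165.00 = $21,490.68.

$21,490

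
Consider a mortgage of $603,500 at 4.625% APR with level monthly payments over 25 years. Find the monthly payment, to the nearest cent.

$3,397.41

Monthly rate = 4.625%/12 = 0.0038542; payment = 603,500 × 0.0038542 / (1 − (1+0.0038542)^−300) = $3,397.41.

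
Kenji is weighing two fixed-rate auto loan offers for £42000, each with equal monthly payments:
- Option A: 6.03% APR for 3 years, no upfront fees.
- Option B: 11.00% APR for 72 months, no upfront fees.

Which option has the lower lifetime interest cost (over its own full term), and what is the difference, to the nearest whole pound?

Option A: monthly rate = 6.03%/12 = 0.0050250; payment = 42,000 × 0.0050250 / (1 − (1+0.0050250)^−36) = £1,278.29.
Total interest on Option A = 36 × £1,278.29 − £42,000 = £4,018.44.
Option B: monthly rate = 11%/12 = 0.0091667; payment = 42,000 × 0.0091667 / (1 − (1+0.0091667)^−72) = £799.43.
Total interest on Option B = 72 × £799.43 − £42,000 = £15,558.96.
Option A is lower by £11,540.52.

Option A by £11,541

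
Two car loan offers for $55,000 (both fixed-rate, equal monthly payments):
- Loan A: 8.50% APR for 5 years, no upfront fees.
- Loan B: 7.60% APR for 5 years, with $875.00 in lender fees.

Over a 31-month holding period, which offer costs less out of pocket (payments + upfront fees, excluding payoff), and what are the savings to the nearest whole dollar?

Loan A by $140

Loan A: monthly rate = 8.5%/12 = 0.0070833; payment = 55,000 × 0.0070833 / (1 − (1+0.0070833)^−60) = $1,128.41.
Loan B: at 7.60% the monthly rate is 0.0063333, so the payment is 55,000 × 0.0063333 / (1 − 1.0063333^−60) = $1,104.70.
Over 31 months: Loan A costs 31 × $1,128.41 = $34,980.71; Loan B costs 31 × $1,104.70 + $875.00 = $35,120.70.
Loan A is cheaper by $35,120.70 − $34,980.71 = $139.99.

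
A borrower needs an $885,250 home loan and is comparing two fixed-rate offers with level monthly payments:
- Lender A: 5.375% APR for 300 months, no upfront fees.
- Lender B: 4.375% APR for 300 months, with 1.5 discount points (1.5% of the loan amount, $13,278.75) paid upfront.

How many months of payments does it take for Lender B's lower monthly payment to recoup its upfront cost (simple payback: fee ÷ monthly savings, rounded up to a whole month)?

Lender A: at 5.375% the monthly rate is 0.0044792, so the payment is 885,250 × 0.0044792 / (1 − 1.0044792^−300) = $5,370.33.
Lender B: monthly rate = 4.375%/12 = 0.0036458; payment = 885,250 × 0.0036458 / (1 − (1+0.0036458)^−300) = $4,857.91.
Monthly savings = $5,370.33 − $4,857.91 = $512.42.
Break-even = $13,278.75 / $512.42 = 25.91 → 26 months.

26 months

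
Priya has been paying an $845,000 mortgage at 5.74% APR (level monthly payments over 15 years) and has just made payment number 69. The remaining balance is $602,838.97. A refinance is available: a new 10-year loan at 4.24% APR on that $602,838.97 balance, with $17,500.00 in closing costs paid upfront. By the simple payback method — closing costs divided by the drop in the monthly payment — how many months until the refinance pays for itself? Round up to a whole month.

21 months

Current payment = 845,000 × 5.74%/12 / (1 − (1+0.0047833)^−180) = $7,012.44.
Refinanced payment = 602,838.97 × 0.0035333 / (1 − (1+0.0035333)^−120) = $6,172.45.
Monthly savings = $7,012.44 − $6,172.45 = $839.99.
Break-even = $17,500.00 / $839.99 = 20.83 → 21 months.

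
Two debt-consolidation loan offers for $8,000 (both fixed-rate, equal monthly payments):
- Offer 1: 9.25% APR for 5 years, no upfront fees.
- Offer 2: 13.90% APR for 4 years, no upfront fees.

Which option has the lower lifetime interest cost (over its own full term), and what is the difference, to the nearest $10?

Offer 1 by $450

Offer 1: monthly rate = 9.25%/12 = 0.0077083; payment = 8,000 × 0.0077083 / (1 − (1+0.0077083)^−60) = $167.04.
Total interest on Offer 1 = 60 × $167.04 − $8,000 = $2,022.40.
Offer 2: monthly rate = 13.9%/12 = 0.0115833; payment = 8,000 × 0.0115833 / (1 − (1+0.0115833)^−48) = $218.21.
Total interest on Offer 2 = 48 × $218.21 − $8,000 = $2,474.08.
Offer 1 is lower by $451.68.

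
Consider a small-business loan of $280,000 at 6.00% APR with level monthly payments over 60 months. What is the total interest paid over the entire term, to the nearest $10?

At 6.00% the monthly rate is 0.0050000, so the payment is 280,000 × 0.0050000 / (1 − 1.0050000^−60) = $5,413.18.
Total paid = 60 × $5,413.18 = $324,790.80; interest = $324,790.80 − $280,000 = $44,790.80.

$44,790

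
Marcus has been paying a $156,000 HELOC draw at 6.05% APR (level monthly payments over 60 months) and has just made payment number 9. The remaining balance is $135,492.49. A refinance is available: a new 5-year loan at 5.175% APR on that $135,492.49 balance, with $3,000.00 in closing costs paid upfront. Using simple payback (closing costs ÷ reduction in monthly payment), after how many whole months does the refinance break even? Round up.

7 months

Current payment = 156,000 × 6.05%/12 / (1 − (1+0.0050417)^−60) = $3,019.55.
Refinanced payment = 135,492.49 × 0.0043125 / (1 − (1+0.0043125)^−60) = $2,567.79.
Monthly savings = $3,019.55 − $2,567.79 = $451.76.
Break-even = $3,000.00 / $451.76 = 6.64 → 7 months.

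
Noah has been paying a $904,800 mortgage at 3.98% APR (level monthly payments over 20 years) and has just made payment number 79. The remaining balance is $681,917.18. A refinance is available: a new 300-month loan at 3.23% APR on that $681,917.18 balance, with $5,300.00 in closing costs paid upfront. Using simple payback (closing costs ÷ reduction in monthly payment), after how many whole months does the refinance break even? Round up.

3 months

Current payment = 904,800 × 3.98%/12 / (1 − (1+0.0033167)^−240) = $5,473.38.
Refinanced payment = 681,917.18 × 0.0026917 / (1 − (1+0.0026917)^−300) = $3,315.89.
Monthly savings = $5,473.38 − $3,315.89 = $2,157.49.
Break-even = $5,300.00 / $2,157.49 = 2.46 → 3 months.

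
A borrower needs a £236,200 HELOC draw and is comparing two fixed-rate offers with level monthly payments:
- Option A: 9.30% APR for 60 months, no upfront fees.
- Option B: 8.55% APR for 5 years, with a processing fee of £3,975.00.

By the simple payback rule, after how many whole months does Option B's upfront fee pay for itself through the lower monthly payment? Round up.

Option A: monthly rate = 9.3%/12 = 0.0077500; payment = 236,200 × 0.0077500 / (1 − (1+0.0077500)^−60) = £4,937.59.
Option B: monthly rate = 8.55%/12 = 0.0071250; payment = 236,200 × 0.0071250 / (1 − (1+0.0071250)^−60) = £4,851.70.
Monthly savings = £4,937.59 − £4,851.70 = £85.89.
Break-even = £3,975.00 / £85.89 = 46.28 → 47 months.

47 months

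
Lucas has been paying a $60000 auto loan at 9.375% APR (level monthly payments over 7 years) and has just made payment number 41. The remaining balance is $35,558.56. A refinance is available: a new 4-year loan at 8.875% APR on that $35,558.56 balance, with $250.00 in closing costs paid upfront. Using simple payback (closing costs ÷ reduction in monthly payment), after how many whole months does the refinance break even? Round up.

Current payment = 60,000 × 9.375%/12 / (1 − (1+0.0078125)^−84) = $976.80.
Refinanced payment = 35,558.56 × 0.0073958 / (1 − (1+0.0073958)^−48) = $882.77.
Monthly savings = $976.80 − $882.77 = $94.03.
Break-even = $250.00 / $94.03 = 2.66 → 3 months.

3 months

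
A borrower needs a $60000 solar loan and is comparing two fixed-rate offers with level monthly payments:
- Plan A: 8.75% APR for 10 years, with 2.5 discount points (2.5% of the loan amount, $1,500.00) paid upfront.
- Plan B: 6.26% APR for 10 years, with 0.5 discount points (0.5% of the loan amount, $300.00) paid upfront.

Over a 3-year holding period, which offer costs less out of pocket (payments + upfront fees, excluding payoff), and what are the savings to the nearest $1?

Plan A: monthly rate = 8.75%/12 = 0.0072917; payment = 60,000 × 0.0072917 / (1 − (1+0.0072917)^−120) = $751.96.
Plan B: monthly rate = 6.26%/12 = 0.0052167; payment = 60,000 × 0.0052167 / (1 − (1+0.0052167)^−120) = $673.98.
Over 36 months: Plan A costs 36 × $751.96 + $1,500.00 = $28,570.56; Plan B costs 36 × $673.98 + $300.00 = $24,563.28.
Plan B is cheaper by $28,570.56 − $24,563.28 = $4,007.28.

Plan B by $4,007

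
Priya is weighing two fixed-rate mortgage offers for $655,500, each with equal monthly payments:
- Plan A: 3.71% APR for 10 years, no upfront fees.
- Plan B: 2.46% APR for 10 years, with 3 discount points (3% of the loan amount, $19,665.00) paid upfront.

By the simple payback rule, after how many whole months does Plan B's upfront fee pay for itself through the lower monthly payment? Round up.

Plan A: at 3.71% the monthly rate is 0.0030917, so the payment is 655,500 × 0.0030917 / (1 − 1.0030917^−120) = $6,546.65.
Plan B: monthly rate = 2.46%/12 = 0.0020500; payment = 655,500 × 0.0020500 / (1 − (1+0.0020500)^−120) = $6,167.48.
Monthly savings = $6,546.65 − $6,167.48 = $379.17.
Break-even = $19,665.00 / $379.17 = 51.86 → 52 months.

52 months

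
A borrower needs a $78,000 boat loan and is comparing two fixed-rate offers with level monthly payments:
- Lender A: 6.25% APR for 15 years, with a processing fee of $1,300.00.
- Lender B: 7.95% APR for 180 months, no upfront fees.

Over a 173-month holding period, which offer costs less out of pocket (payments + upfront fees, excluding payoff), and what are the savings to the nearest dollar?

Lender A by $11,566

Lender A: monthly rate = 6.25%/12 = 0.0052083; payment = 78,000 × 0.0052083 / (1 − (1+0.0052083)^−180) = $668.79.
Lender B: at 7.95% the monthly rate is 0.0066250, so the payment is 78,000 × 0.0066250 / (1 − 1.0066250^−180) = $743.16.
Over 173 months: Lender A costs 173 × $668.79 + $1,300.00 = $117,000.67; Lender B costs 173 × $743.16 = $128,566.68.
Lender A is cheaper by $128,566.68 − $117,000.67 = $11,566.01.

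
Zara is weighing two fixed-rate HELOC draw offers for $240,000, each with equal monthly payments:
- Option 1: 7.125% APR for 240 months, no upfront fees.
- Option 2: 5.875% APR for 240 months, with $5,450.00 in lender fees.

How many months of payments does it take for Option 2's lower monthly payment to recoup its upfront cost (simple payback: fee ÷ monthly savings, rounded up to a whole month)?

31 months

Option 1: monthly rate = 7.125%/12 = 0.0059375; payment = 240,000 × 0.0059375 / (1 − (1+0.0059375)^−240) = $1,878.77.
Option 2: at 5.875% the monthly rate is 0.0048958, so the payment is 240,000 × 0.0048958 / (1 − 1.0048958^−240) = $1,702.17.
Monthly savings = $1,878.77 − $1,702.17 = $176.60.
Break-even = $5,450.00 / $176.60 = 30.86 → 31 months.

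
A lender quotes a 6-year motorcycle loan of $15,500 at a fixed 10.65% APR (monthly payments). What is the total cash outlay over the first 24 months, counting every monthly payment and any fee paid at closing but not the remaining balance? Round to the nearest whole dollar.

$7,014

Monthly rate = 10.65%/12 = 0.0088750; payment = 15,500 × 0.0088750 / (1 − (1+0.0088750)^−72) = $292.26.
Total outlay = 24 × $292.26 = $7,014.24.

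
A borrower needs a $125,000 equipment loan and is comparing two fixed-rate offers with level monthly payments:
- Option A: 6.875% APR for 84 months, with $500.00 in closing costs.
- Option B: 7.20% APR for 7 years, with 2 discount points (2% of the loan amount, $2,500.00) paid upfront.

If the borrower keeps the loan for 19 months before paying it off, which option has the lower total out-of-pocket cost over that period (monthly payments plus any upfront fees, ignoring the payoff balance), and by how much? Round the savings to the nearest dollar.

Option A: monthly rate = 6.875%/12 = 0.0057292; payment = 125,000 × 0.0057292 / (1 − (1+0.0057292)^−84) = $1,878.96.
Option B: at 7.20% the monthly rate is 0.0060000, so the payment is 125,000 × 0.0060000 / (1 − 1.0060000^−84) = $1,898.83.
Over 19 months: Option A costs 19 × $1,878.96 + $500.00 = $36,200.24; Option B costs 19 × $1,898.83 + $2,500.00 = $38,577.77.
Option A is cheaper by $38,577.77 − $36,200.24 = $2,377.53.

Option A by $2,378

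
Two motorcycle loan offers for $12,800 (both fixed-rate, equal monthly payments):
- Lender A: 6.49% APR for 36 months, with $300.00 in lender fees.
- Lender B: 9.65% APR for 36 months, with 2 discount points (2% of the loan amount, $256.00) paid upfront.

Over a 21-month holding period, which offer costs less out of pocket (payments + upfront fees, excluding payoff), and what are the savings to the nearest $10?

Lender A: at 6.49% the monthly rate is 0.0054083, so the payment is 12,800 × 0.0054083 / (1 − 1.0054083^−36) = $392.25.
Lender B: monthly rate = 9.65%/12 = 0.0080417; payment = 12,800 × 0.0080417 / (1 − (1+0.0080417)^−36) = $410.92.
Over 21 months: Lender A costs 21 × $392.25 + $300.00 = $8,537.25; Lender B costs 21 × $410.92 + $256.00 = $8,885.32.
Lender A is cheaper by $8,885.32 − $8,537.25 = $348.07.

Lender A by $350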